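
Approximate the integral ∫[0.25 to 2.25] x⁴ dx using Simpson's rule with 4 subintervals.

f(x) = x⁴
a = 0.25, b = 2.25, n = 4
h = (b - a)/n = 0.500000

Simpson's rule: (h/3)[f(x₀) + 4f(x₁) + 2f(x₂) + ... + f(xₙ)]

x_0 = 0.2500, f(x_0) = 0.003906, coefficient = 1
x_1 = 0.7500, f(x_1) = 0.316406, coefficient = 4
x_2 = 1.2500, f(x_2) = 2.441406, coefficient = 2
x_3 = 1.7500, f(x_3) = 9.378906, coefficient = 4
x_4 = 2.2500, f(x_4) = 25.628906, coefficient = 1

I ≈ (0.500000/3) × 69.296875 = 11.549479
Exact value: 11.532812
Error: 0.016667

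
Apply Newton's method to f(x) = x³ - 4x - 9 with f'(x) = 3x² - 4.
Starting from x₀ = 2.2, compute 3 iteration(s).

f(x) = x³ - 4x - 9
f'(x) = 3x² - 4
x₀ = 2.2

Newton-Raphson formula: x_{n+1} = x_n - f(x_n)/f'(x_n)

Iteration 1:
  f(2.200000) = -7.152000
  f'(2.200000) = 10.520000
  x_1 = 2.200000 - (-7.152000)/10.520000 = 2.879848
Iteration 2:
  f(2.879848) = 3.364696
  f'(2.879848) = 20.880572
  x_2 = 2.879848 - 3.364696/20.880572 = 2.718708
Iteration 3:
  f(2.718708) = 0.220151
  f'(2.718708) = 18.174118
  x_3 = 2.718708 - 0.220151/18.174118 = 2.706594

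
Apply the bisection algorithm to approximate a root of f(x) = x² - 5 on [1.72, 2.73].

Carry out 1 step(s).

f(x) = x² - 5
Initial interval: [1.72, 2.73]

Iteration 1:
  c_1 = (1.720000 + 2.730000)/2 = 2.225000
  f(c_1) = f(2.225000) = -0.049375
  f(a) × f(c) ≥ 0, new interval: [2.225000, 2.730000]

After 1 iteration(s), the approximation is c_1 = 2.225000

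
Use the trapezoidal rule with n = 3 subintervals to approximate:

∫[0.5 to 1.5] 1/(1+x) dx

f(x) = 1/(1+x)
a = 0.5, b = 1.5, n = 3
h = (b - a)/n = 0.333333

Trapezoidal rule: (h/2)[f(x₀) + 2f(x₁) + 2f(x₂) + ... + f(xₙ)]

x_0 = 0.5000, f(x_0) = 0.666667, coefficient = 1
x_1 = 0.8333, f(x_1) = 0.545455, coefficient = 2
x_2 = 1.1667, f(x_2) = 0.461538, coefficient = 2
x_3 = 1.5000, f(x_3) = 0.400000, coefficient = 1

I ≈ (0.333333/2) × 3.080653 = 0.513442
Exact value: 0.510826
Error: 0.002616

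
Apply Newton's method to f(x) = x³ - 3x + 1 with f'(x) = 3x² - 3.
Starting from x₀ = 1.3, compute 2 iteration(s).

f(x) = x³ - 3x + 1
f'(x) = 3x² - 3
x₀ = 1.3

Newton-Raphson formula: x_{n+1} = x_n - f(x_n)/f'(x_n)

Iteration 1:
  f(1.300000) = -0.703000
  f'(1.300000) = 2.070000
  x_1 = 1.300000 - (-0.703000)/2.070000 = 1.639614
Iteration 2:
  f(1.639614) = 0.488986
  f'(1.639614) = 5.064998
  x_2 = 1.639614 - 0.488986/5.064998 = 1.543071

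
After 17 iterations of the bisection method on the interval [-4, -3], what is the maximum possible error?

Bisection error bound: |error| ≤ (b-a)/2^n
|error| ≤ (-3 - (-4))/2^17 = 1/2^17
|error| ≤ 0.0000076294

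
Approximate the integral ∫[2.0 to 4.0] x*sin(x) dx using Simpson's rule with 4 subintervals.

f(x) = x*sin(x)
a = 2.0, b = 4.0, n = 4
h = (b - a)/n = 0.500000

Simpson's rule: (h/3)[f(x₀) + 4f(x₁) + 2f(x₂) + ... + f(xₙ)]

x_0 = 2.0000, f(x_0) = 1.818595, coefficient = 1
x_1 = 2.5000, f(x_1) = 1.496180, coefficient = 4
x_2 = 3.0000, f(x_2) = 0.423360, coefficient = 2
x_3 = 3.5000, f(x_3) = -1.227741, coefficient = 4
x_4 = 4.0000, f(x_4) = -3.027210, coefficient = 1

I ≈ (0.500000/3) × 0.711861 = 0.118644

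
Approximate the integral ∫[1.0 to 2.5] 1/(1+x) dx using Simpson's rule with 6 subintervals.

f(x) = 1/(1+x)
a = 1.0, b = 2.5, n = 6
h = (b - a)/n = 0.250000

Simpson's rule: (h/3)[f(x₀) + 4f(x₁) + 2f(x₂) + ... + f(xₙ)]

x_0 = 1.0000, f(x_0) = 0.500000, coefficient = 1
x_1 = 1.2500, f(x_1) = 0.444444, coefficient = 4
x_2 = 1.5000, f(x_2) = 0.400000, coefficient = 2
x_3 = 1.7500, f(x_3) = 0.363636, coefficient = 4
x_4 = 2.0000, f(x_4) = 0.333333, coefficient = 2
x_5 = 2.2500, f(x_5) = 0.307692, coefficient = 4
x_6 = 2.5000, f(x_6) = 0.285714, coefficient = 1

I ≈ (0.250000/3) × 6.715473 = 0.559623
Exact value: 0.559616
Error: 0.000007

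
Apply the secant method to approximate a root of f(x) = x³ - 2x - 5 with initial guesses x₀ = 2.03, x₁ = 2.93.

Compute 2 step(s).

f(x) = x³ - 2x - 5
x₀ = 2.03, x₁ = 2.93

Secant formula: x_{n+1} = x_n - f(x_n)(x_n - x_{n-1})/(f(x_n) - f(x_{n-1}))

Iteration 1:
  f(2.030000) = -0.694573
  f(2.930000) = 14.293757
  x_2 = 2.930000 - 14.293757×(2.930000 - 2.030000)/(14.293757 - (-0.694573))
       = 2.071707
Iteration 2:
  f(2.930000) = 14.293757
  f(2.071707) = -0.251712
  x_3 = 2.071707 - (-0.251712)×(2.071707 - 2.930000)/(-0.251712 - 14.293757)
       = 2.086560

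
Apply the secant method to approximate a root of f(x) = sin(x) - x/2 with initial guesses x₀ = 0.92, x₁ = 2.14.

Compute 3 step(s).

f(x) = sin(x) - x/2
x₀ = 0.92, x₁ = 2.14

Secant formula: x_{n+1} = x_n - f(x_n)(x_n - x_{n-1})/(f(x_n) - f(x_{n-1}))

Iteration 1:
  f(0.920000) = 0.335602
  f(2.140000) = -0.227670
  x_2 = 2.140000 - (-0.227670)×(2.140000 - 0.920000)/(-0.227670 - 0.335602)
       = 1.646886
Iteration 2:
  f(2.140000) = -0.227670
  f(1.646886) = 0.173664
  x_3 = 1.646886 - 0.173664×(1.646886 - 2.140000)/(0.173664 - (-0.227670))
       = 1.860265
Iteration 3:
  f(1.646886) = 0.173664
  f(1.860265) = 0.028263
  x_4 = 1.860265 - 0.028263×(1.860265 - 1.646886)/(0.028263 - 0.173664)
       = 1.901742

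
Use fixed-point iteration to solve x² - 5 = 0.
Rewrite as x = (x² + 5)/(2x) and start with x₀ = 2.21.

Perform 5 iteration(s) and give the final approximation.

Equation: x² - 5 = 0
Fixed-point form: x = (x² + 5)/(2x)
x₀ = 2.21

x_1 = g(2.210000) = 2.236222
x_2 = g(2.236222) = 2.236068
x_3 = g(2.236068) = 2.236068
x_4 = g(2.236068) = 2.236068
x_5 = g(2.236068) = 2.236068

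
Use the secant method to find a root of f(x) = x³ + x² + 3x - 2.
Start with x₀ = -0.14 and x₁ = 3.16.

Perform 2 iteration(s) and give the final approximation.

f(x) = x³ + x² + 3x - 2
x₀ = -0.14, x₁ = 3.16

Secant formula: x_{n+1} = x_n - f(x_n)(x_n - x_{n-1})/(f(x_n) - f(x_{n-1}))

Iteration 1:
  f(-0.140000) = -2.403144
  f(3.160000) = 49.020096
  x_2 = 3.160000 - 49.020096×(3.160000 - (-0.140000))/(49.020096 - (-2.403144))
       = 0.014218
Iteration 2:
  f(3.160000) = 49.020096
  f(0.014218) = -1.957142
  x_3 = 0.014218 - (-1.957142)×(0.014218 - 3.160000)/(-1.957142 - 49.020096)
       = 0.134992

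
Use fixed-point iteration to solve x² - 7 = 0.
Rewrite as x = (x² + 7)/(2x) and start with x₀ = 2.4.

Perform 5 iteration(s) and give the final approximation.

Equation: x² - 7 = 0
Fixed-point form: x = (x² + 7)/(2x)
x₀ = 2.4

x_1 = g(2.400000) = 2.658333
x_2 = g(2.658333) = 2.645781
x_3 = g(2.645781) = 2.645751
x_4 = g(2.645751) = 2.645751
x_5 = g(2.645751) = 2.645751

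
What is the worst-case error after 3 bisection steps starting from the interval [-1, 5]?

Bisection error bound: |error| ≤ (b-a)/2^n
|error| ≤ (5 - (-1))/2^3 = 6/2^3
|error| ≤ 0.7500000000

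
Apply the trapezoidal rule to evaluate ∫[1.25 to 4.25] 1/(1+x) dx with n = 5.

f(x) = 1/(1+x)
a = 1.25, b = 4.25, n = 5
h = (b - a)/n = 0.600000

Trapezoidal rule: (h/2)[f(x₀) + 2f(x₁) + 2f(x₂) + ... + f(xₙ)]

x_0 = 1.2500, f(x_0) = 0.444444, coefficient = 1
x_1 = 1.8500, f(x_1) = 0.350877, coefficient = 2
x_2 = 2.4500, f(x_2) = 0.289855, coefficient = 2
x_3 = 3.0500, f(x_3) = 0.246914, coefficient = 2
x_4 = 3.6500, f(x_4) = 0.215054, coefficient = 2
x_5 = 4.2500, f(x_5) = 0.190476, coefficient = 1

I ≈ (0.600000/2) × 2.840320 = 0.852096
Exact value: 0.847298
Error: 0.004798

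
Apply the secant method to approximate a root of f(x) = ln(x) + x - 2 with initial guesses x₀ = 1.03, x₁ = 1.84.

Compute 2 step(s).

f(x) = ln(x) + x - 2
x₀ = 1.03, x₁ = 1.84

Secant formula: x_{n+1} = x_n - f(x_n)(x_n - x_{n-1})/(f(x_n) - f(x_{n-1}))

Iteration 1:
  f(1.030000) = -0.940441
  f(1.840000) = 0.449766
  x_2 = 1.840000 - 0.449766×(1.840000 - 1.030000)/(0.449766 - (-0.940441))
       = 1.577945
Iteration 2:
  f(1.840000) = 0.449766
  f(1.577945) = 0.034069
  x_3 = 1.577945 - 0.034069×(1.577945 - 1.840000)/(0.034069 - 0.449766)
       = 1.556468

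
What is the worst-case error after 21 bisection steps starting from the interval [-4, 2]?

Bisection error bound: |error| ≤ (b-a)/2^n
|error| ≤ (2 - (-4))/2^21 = 6/2^21
|error| ≤ 0.0000028610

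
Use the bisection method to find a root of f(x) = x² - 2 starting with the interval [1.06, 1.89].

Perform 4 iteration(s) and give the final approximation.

f(x) = x² - 2
Initial interval: [1.06, 1.89]

Iteration 1:
  c_1 = (1.060000 + 1.890000)/2 = 1.475000
  f(c_1) = f(1.475000) = 0.175625
  f(a) × f(c) < 0, new interval: [1.060000, 1.475000]
Iteration 2:
  c_2 = (1.060000 + 1.475000)/2 = 1.267500
  f(c_2) = f(1.267500) = -0.393444
  f(a) × f(c) ≥ 0, new interval: [1.267500, 1.475000]
Iteration 3:
  c_3 = (1.267500 + 1.475000)/2 = 1.371250
  f(c_3) = f(1.371250) = -0.119673
  f(a) × f(c) ≥ 0, new interval: [1.371250, 1.475000]
Iteration 4:
  c_4 = (1.371250 + 1.475000)/2 = 1.423125
  f(c_4) = f(1.423125) = 0.025285
  f(a) × f(c) < 0, new interval: [1.371250, 1.423125]

After 4 iteration(s), the approximation is c_4 = 1.423125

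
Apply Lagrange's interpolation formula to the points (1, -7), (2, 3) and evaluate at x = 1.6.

Lagrange interpolation formula:
P(x) = Σ yᵢ × Lᵢ(x)
where Lᵢ(x) = Π_{j≠i} (x - xⱼ)/(xᵢ - xⱼ)

L_0(1.6) = (1.6 - 2)/(1 - 2) = 0.400000
L_1(1.6) = (1.6 - 1)/(2 - 1) = 0.600000

P(1.6) = (-7)×L_0(1.6) + 3×L_1(1.6)
P(1.6) = -1.000000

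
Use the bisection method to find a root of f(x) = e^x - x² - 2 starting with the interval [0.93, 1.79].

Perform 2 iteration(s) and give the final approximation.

f(x) = e^x - x² - 2
Initial interval: [0.93, 1.79]

Iteration 1:
  c_1 = (0.930000 + 1.790000)/2 = 1.360000
  f(c_1) = f(1.360000) = 0.046593
  f(a) × f(c) < 0, new interval: [0.930000, 1.360000]
Iteration 2:
  c_2 = (0.930000 + 1.360000)/2 = 1.145000
  f(c_2) = f(1.145000) = -0.168584
  f(a) × f(c) ≥ 0, new interval: [1.145000, 1.360000]

After 2 iteration(s), the approximation is c_2 = 1.145000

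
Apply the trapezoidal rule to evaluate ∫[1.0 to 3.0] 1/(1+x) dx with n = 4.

f(x) = 1/(1+x)
a = 1.0, b = 3.0, n = 4
h = (b - a)/n = 0.500000

Trapezoidal rule: (h/2)[f(x₀) + 2f(x₁) + 2f(x₂) + ... + f(xₙ)]

x_0 = 1.0000, f(x_0) = 0.500000, coefficient = 1
x_1 = 1.5000, f(x_1) = 0.400000, coefficient = 2
x_2 = 2.0000, f(x_2) = 0.333333, coefficient = 2
x_3 = 2.5000, f(x_3) = 0.285714, coefficient = 2
x_4 = 3.0000, f(x_4) = 0.250000, coefficient = 1

I ≈ (0.500000/2) × 2.788095 = 0.697024
Exact value: 0.693147
Error: 0.003877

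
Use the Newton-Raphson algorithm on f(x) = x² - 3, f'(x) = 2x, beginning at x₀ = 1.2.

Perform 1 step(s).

f(x) = x² - 3
f'(x) = 2x
x₀ = 1.2

Newton-Raphson formula: x_{n+1} = x_n - f(x_n)/f'(x_n)

Iteration 1:
  f(1.200000) = -1.560000
  f'(1.200000) = 2.400000
  x_1 = 1.200000 - (-1.560000)/2.400000 = 1.850000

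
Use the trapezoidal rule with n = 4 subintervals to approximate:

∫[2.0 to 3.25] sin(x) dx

f(x) = sin(x)
a = 2.0, b = 3.25, n = 4
h = (b - a)/n = 0.312500

Trapezoidal rule: (h/2)[f(x₀) + 2f(x₁) + 2f(x₂) + ... + f(xₙ)]

x_0 = 2.0000, f(x_0) = 0.909297, coefficient = 1
x_1 = 2.3125, f(x_1) = 0.737319, coefficient = 2
x_2 = 2.6250, f(x_2) = 0.493920, coefficient = 2
x_3 = 2.9375, f(x_3) = 0.202679, coefficient = 2
x_4 = 3.2500, f(x_4) = -0.108195, coefficient = 1

I ≈ (0.312500/2) × 3.668938 = 0.573272
Exact value: 0.577983
Error: 0.004711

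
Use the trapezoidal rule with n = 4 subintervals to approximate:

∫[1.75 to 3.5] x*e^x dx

f(x) = x*e^x
a = 1.75, b = 3.5, n = 4
h = (b - a)/n = 0.437500

Trapezoidal rule: (h/2)[f(x₀) + 2f(x₁) + 2f(x₂) + ... + f(xₙ)]

x_0 = 1.7500, f(x_0) = 10.070555, coefficient = 1
x_1 = 2.1875, f(x_1) = 19.496975, coefficient = 2
x_2 = 2.6250, f(x_2) = 36.237007, coefficient = 2
x_3 = 3.0625, f(x_3) = 65.479137, coefficient = 2
x_4 = 3.5000, f(x_4) = 115.904082, coefficient = 1

I ≈ (0.437500/2) × 368.400876 = 80.587692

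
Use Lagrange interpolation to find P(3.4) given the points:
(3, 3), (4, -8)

Lagrange interpolation formula:
P(x) = Σ yᵢ × Lᵢ(x)
where Lᵢ(x) = Π_{j≠i} (x - xⱼ)/(xᵢ - xⱼ)

L_0(3.4) = (3.4 - 4)/(3 - 4) = 0.600000
L_1(3.4) = (3.4 - 3)/(4 - 3) = 0.400000

P(3.4) = 3×L_0(3.4) + (-8)×L_1(3.4)
P(3.4) = -1.400000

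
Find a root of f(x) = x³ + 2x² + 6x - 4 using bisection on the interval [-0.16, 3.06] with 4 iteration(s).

f(x) = x³ + 2x² + 6x - 4
Initial interval: [-0.16, 3.06]

Iteration 1:
  c_1 = (-0.160000 + 3.060000)/2 = 1.450000
  f(c_1) = f(1.450000) = 11.953625
  f(a) × f(c) < 0, new interval: [-0.160000, 1.450000]
Iteration 2:
  c_2 = (-0.160000 + 1.450000)/2 = 0.645000
  f(c_2) = f(0.645000) = 0.970386
  f(a) × f(c) < 0, new interval: [-0.160000, 0.645000]
Iteration 3:
  c_3 = (-0.160000 + 0.645000)/2 = 0.242500
  f(c_3) = f(0.242500) = -2.413127
  f(a) × f(c) ≥ 0, new interval: [0.242500, 0.645000]
Iteration 4:
  c_4 = (0.242500 + 0.645000)/2 = 0.443750
  f(c_4) = f(0.443750) = -0.856291
  f(a) × f(c) ≥ 0, new interval: [0.443750, 0.645000]

After 4 iteration(s), the approximation is c_4 = 0.443750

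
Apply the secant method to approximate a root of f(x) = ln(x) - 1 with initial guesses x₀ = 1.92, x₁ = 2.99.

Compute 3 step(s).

f(x) = ln(x) - 1
x₀ = 1.92, x₁ = 2.99

Secant formula: x_{n+1} = x_n - f(x_n)(x_n - x_{n-1})/(f(x_n) - f(x_{n-1}))

Iteration 1:
  f(1.920000) = -0.347675
  f(2.990000) = 0.095273
  x_2 = 2.990000 - 0.095273×(2.990000 - 1.920000)/(0.095273 - (-0.347675))
       = 2.759855
Iteration 2:
  f(2.990000) = 0.095273
  f(2.759855) = 0.015178
  x_3 = 2.759855 - 0.015178×(2.759855 - 2.990000)/(0.015178 - 0.095273)
       = 2.716242
Iteration 3:
  f(2.759855) = 0.015178
  f(2.716242) = -0.000751
  x_4 = 2.716242 - (-0.000751)×(2.716242 - 2.759855)/(-0.000751 - 0.015178)
       = 2.718297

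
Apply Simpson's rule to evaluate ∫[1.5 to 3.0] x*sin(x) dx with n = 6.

f(x) = x*sin(x)
a = 1.5, b = 3.0, n = 6
h = (b - a)/n = 0.250000

Simpson's rule: (h/3)[f(x₀) + 4f(x₁) + 2f(x₂) + ... + f(xₙ)]

x_0 = 1.5000, f(x_0) = 1.496242, coefficient = 1
x_1 = 1.7500, f(x_1) = 1.721975, coefficient = 4
x_2 = 2.0000, f(x_2) = 1.818595, coefficient = 2
x_3 = 2.2500, f(x_3) = 1.750665, coefficient = 4
x_4 = 2.5000, f(x_4) = 1.496180, coefficient = 2
x_5 = 2.7500, f(x_5) = 1.049568, coefficient = 4
x_6 = 3.0000, f(x_6) = 0.423360, coefficient = 1

I ≈ (0.250000/3) × 26.637984 = 2.219832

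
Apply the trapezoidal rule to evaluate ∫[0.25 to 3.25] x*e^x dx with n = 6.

f(x) = x*e^x
a = 0.25, b = 3.25, n = 6
h = (b - a)/n = 0.500000

Trapezoidal rule: (h/2)[f(x₀) + 2f(x₁) + 2f(x₂) + ... + f(xₙ)]

x_0 = 0.2500, f(x_0) = 0.321006, coefficient = 1
x_1 = 0.7500, f(x_1) = 1.587750, coefficient = 2
x_2 = 1.2500, f(x_2) = 4.362929, coefficient = 2
x_3 = 1.7500, f(x_3) = 10.070555, coefficient = 2
x_4 = 2.2500, f(x_4) = 21.347406, coefficient = 2
x_5 = 2.7500, f(x_5) = 43.017238, coefficient = 2
x_6 = 3.2500, f(x_6) = 83.818605, coefficient = 1

I ≈ (0.500000/2) × 244.911364 = 61.227841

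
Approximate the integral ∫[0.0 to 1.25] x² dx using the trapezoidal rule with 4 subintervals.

f(x) = x²
a = 0.0, b = 1.25, n = 4
h = (b - a)/n = 0.312500

Trapezoidal rule: (h/2)[f(x₀) + 2f(x₁) + 2f(x₂) + ... + f(xₙ)]

x_0 = 0.0000, f(x_0) = 0.000000, coefficient = 1
x_1 = 0.3125, f(x_1) = 0.097656, coefficient = 2
x_2 = 0.6250, f(x_2) = 0.390625, coefficient = 2
x_3 = 0.9375, f(x_3) = 0.878906, coefficient = 2
x_4 = 1.2500, f(x_4) = 1.562500, coefficient = 1

I ≈ (0.312500/2) × 4.296875 = 0.671387
Exact value: 0.651042
Error: 0.020345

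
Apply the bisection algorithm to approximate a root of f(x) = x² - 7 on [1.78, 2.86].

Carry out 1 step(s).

f(x) = x² - 7
Initial interval: [1.78, 2.86]

Iteration 1:
  c_1 = (1.780000 + 2.860000)/2 = 2.320000
  f(c_1) = f(2.320000) = -1.617600
  f(a) × f(c) ≥ 0, new interval: [2.320000, 2.860000]

After 1 iteration(s), the approximation is c_1 = 2.320000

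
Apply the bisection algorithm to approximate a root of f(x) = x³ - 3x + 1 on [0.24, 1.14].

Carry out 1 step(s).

f(x) = x³ - 3x + 1
Initial interval: [0.24, 1.14]

Iteration 1:
  c_1 = (0.240000 + 1.140000)/2 = 0.690000
  f(c_1) = f(0.690000) = -0.741491
  f(a) × f(c) < 0, new interval: [0.240000, 0.690000]

After 1 iteration(s), the approximation is c_1 = 0.690000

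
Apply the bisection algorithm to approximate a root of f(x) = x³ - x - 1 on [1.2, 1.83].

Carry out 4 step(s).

f(x) = x³ - x - 1
Initial interval: [1.2, 1.83]

Iteration 1:
  c_1 = (1.200000 + 1.830000)/2 = 1.515000
  f(c_1) = f(1.515000) = 0.962266
  f(a) × f(c) < 0, new interval: [1.200000, 1.515000]
Iteration 2:
  c_2 = (1.200000 + 1.515000)/2 = 1.357500
  f(c_2) = f(1.357500) = 0.144109
  f(a) × f(c) < 0, new interval: [1.200000, 1.357500]
Iteration 3:
  c_3 = (1.200000 + 1.357500)/2 = 1.278750
  f(c_3) = f(1.278750) = -0.187736
  f(a) × f(c) ≥ 0, new interval: [1.278750, 1.357500]
Iteration 4:
  c_4 = (1.278750 + 1.357500)/2 = 1.318125
  f(c_4) = f(1.318125) = -0.027944
  f(a) × f(c) ≥ 0, new interval: [1.318125, 1.357500]

After 4 iteration(s), the approximation is c_4 = 1.318125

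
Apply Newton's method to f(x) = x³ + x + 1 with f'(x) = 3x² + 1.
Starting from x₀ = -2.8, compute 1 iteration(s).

f(x) = x³ + x + 1
f'(x) = 3x² + 1
x₀ = -2.8

Newton-Raphson formula: x_{n+1} = x_n - f(x_n)/f'(x_n)

Iteration 1:
  f(-2.800000) = -23.752000
  f'(-2.800000) = 24.520000
  x_1 = -2.800000 - (-23.752000)/24.520000 = -1.831321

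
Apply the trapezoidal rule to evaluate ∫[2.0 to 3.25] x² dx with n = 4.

f(x) = x²
a = 2.0, b = 3.25, n = 4
h = (b - a)/n = 0.312500

Trapezoidal rule: (h/2)[f(x₀) + 2f(x₁) + 2f(x₂) + ... + f(xₙ)]

x_0 = 2.0000, f(x_0) = 4.000000, coefficient = 1
x_1 = 2.3125, f(x_1) = 5.347656, coefficient = 2
x_2 = 2.6250, f(x_2) = 6.890625, coefficient = 2
x_3 = 2.9375, f(x_3) = 8.628906, coefficient = 2
x_4 = 3.2500, f(x_4) = 10.562500, coefficient = 1

I ≈ (0.312500/2) × 56.296875 = 8.796387
Exact value: 8.776042
Error: 0.020345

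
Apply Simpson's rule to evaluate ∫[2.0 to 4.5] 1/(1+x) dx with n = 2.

f(x) = 1/(1+x)
a = 2.0, b = 4.5, n = 2
h = (b - a)/n = 1.250000

Simpson's rule: (h/3)[f(x₀) + 4f(x₁) + 2f(x₂) + ... + f(xₙ)]

x_0 = 2.0000, f(x_0) = 0.333333, coefficient = 1
x_1 = 3.2500, f(x_1) = 0.235294, coefficient = 4
x_2 = 4.5000, f(x_2) = 0.181818, coefficient = 1

I ≈ (1.250000/3) × 1.456328 = 0.606803
Exact value: 0.606136
Error: 0.000668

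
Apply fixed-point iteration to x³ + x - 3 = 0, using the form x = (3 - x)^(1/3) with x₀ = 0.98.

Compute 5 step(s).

Equation: x³ + x - 3 = 0
Fixed-point form: x = (3 - x)^(1/3)
x₀ = 0.98

x_1 = g(0.980000) = 1.264107
x_2 = g(1.264107) = 1.201824
x_3 = g(1.201824) = 1.216029
x_4 = g(1.216029) = 1.212819
x_5 = g(1.212819) = 1.213546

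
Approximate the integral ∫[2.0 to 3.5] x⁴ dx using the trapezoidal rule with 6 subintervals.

f(x) = x⁴
a = 2.0, b = 3.5, n = 6
h = (b - a)/n = 0.250000

Trapezoidal rule: (h/2)[f(x₀) + 2f(x₁) + 2f(x₂) + ... + f(xₙ)]

x_0 = 2.0000, f(x_0) = 16.000000, coefficient = 1
x_1 = 2.2500, f(x_1) = 25.628906, coefficient = 2
x_2 = 2.5000, f(x_2) = 39.062500, coefficient = 2
x_3 = 2.7500, f(x_3) = 57.191406, coefficient = 2
x_4 = 3.0000, f(x_4) = 81.000000, coefficient = 2
x_5 = 3.2500, f(x_5) = 111.566406, coefficient = 2
x_6 = 3.5000, f(x_6) = 150.062500, coefficient = 1

I ≈ (0.250000/2) × 794.960938 = 99.370117
Exact value: 98.643750
Error: 0.726367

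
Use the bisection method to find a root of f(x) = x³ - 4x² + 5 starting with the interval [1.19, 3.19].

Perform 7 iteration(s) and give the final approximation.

f(x) = x³ - 4x² + 5
Initial interval: [1.19, 3.19]

Iteration 1:
  c_1 = (1.190000 + 3.190000)/2 = 2.190000
  f(c_1) = f(2.190000) = -3.680941
  f(a) × f(c) < 0, new interval: [1.190000, 2.190000]
Iteration 2:
  c_2 = (1.190000 + 2.190000)/2 = 1.690000
  f(c_2) = f(1.690000) = -1.597591
  f(a) × f(c) < 0, new interval: [1.190000, 1.690000]
Iteration 3:
  c_3 = (1.190000 + 1.690000)/2 = 1.440000
  f(c_3) = f(1.440000) = -0.308416
  f(a) × f(c) < 0, new interval: [1.190000, 1.440000]
Iteration 4:
  c_4 = (1.190000 + 1.440000)/2 = 1.315000
  f(c_4) = f(1.315000) = 0.357031
  f(a) × f(c) ≥ 0, new interval: [1.315000, 1.440000]
Iteration 5:
  c_5 = (1.315000 + 1.440000)/2 = 1.377500
  f(c_5) = f(1.377500) = 0.023790
  f(a) × f(c) ≥ 0, new interval: [1.377500, 1.440000]
Iteration 6:
  c_6 = (1.377500 + 1.440000)/2 = 1.408750
  f(c_6) = f(1.408750) = -0.142534
  f(a) × f(c) < 0, new interval: [1.377500, 1.408750]
Iteration 7:
  c_7 = (1.377500 + 1.408750)/2 = 1.393125
  f(c_7) = f(1.393125) = -0.059416
  f(a) × f(c) < 0, new interval: [1.377500, 1.393125]

After 7 iteration(s), the approximation is c_7 = 1.393125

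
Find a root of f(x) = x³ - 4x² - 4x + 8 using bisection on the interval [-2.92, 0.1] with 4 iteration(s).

f(x) = x³ - 4x² - 4x + 8
Initial interval: [-2.92, 0.1]

Iteration 1:
  c_1 = (-2.920000 + 0.100000)/2 = -1.410000
  f(c_1) = f(-1.410000) = 2.884379
  f(a) × f(c) < 0, new interval: [-2.920000, -1.410000]
Iteration 2:
  c_2 = (-2.920000 + (-1.410000))/2 = -2.165000
  f(c_2) = f(-2.165000) = -12.236742
  f(a) × f(c) ≥ 0, new interval: [-2.165000, -1.410000]
Iteration 3:
  c_3 = (-2.165000 + (-1.410000))/2 = -1.787500
  f(c_3) = f(-1.787500) = -3.341967
  f(a) × f(c) ≥ 0, new interval: [-1.787500, -1.410000]
Iteration 4:
  c_4 = (-1.787500 + (-1.410000))/2 = -1.598750
  f(c_4) = f(-1.598750) = 0.084586
  f(a) × f(c) < 0, new interval: [-1.787500, -1.598750]

After 4 iteration(s), the approximation is c_4 = -1.598750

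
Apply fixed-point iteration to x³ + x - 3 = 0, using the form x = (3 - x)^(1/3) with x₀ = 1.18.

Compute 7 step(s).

Equation: x³ + x - 3 = 0
Fixed-point form: x = (3 - x)^(1/3)
x₀ = 1.18

x_1 = g(1.180000) = 1.220929
x_2 = g(1.220929) = 1.211707
x_3 = g(1.211707) = 1.213797
x_4 = g(1.213797) = 1.213324
x_5 = g(1.213324) = 1.213431
x_6 = g(1.213431) = 1.213407
x_7 = g(1.213407) = 1.213413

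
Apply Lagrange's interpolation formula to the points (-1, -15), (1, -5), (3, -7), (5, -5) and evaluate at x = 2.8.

Lagrange interpolation formula:
P(x) = Σ yᵢ × Lᵢ(x)
where Lᵢ(x) = Π_{j≠i} (x - xⱼ)/(xᵢ - xⱼ)

L_0(2.8) = (2.8 - 1)/(-1 - 1) × (2.8 - 3)/(-1 - 3) × (2.8 - 5)/(-1 - 5) = -0.016500
L_1(2.8) = (2.8 - (-1))/(1 - (-1)) × (2.8 - 3)/(1 - 3) × (2.8 - 5)/(1 - 5) = 0.104500
L_2(2.8) = (2.8 - (-1))/(3 - (-1)) × (2.8 - 1)/(3 - 1) × (2.8 - 5)/(3 - 5) = 0.940500
L_3(2.8) = (2.8 - (-1))/(5 - (-1)) × (2.8 - 1)/(5 - 1) × (2.8 - 3)/(5 - 3) = -0.028500

P(2.8) = (-15)×L_0(2.8) + (-5)×L_1(2.8) + (-7)×L_2(2.8) + (-5)×L_3(2.8)
P(2.8) = -6.716000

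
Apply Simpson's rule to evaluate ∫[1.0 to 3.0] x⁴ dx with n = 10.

f(x) = x⁴
a = 1.0, b = 3.0, n = 10
h = (b - a)/n = 0.200000

Simpson's rule: (h/3)[f(x₀) + 4f(x₁) + 2f(x₂) + ... + f(xₙ)]

x_0 = 1.0000, f(x_0) = 1.000000, coefficient = 1
x_1 = 1.2000, f(x_1) = 2.073600, coefficient = 4
x_2 = 1.4000, f(x_2) = 3.841600, coefficient = 2
x_3 = 1.6000, f(x_3) = 6.553600, coefficient = 4
x_4 = 1.8000, f(x_4) = 10.497600, coefficient = 2
x_5 = 2.0000, f(x_5) = 16.000000, coefficient = 4
x_6 = 2.2000, f(x_6) = 23.425600, coefficient = 2
x_7 = 2.4000, f(x_7) = 33.177600, coefficient = 4
x_8 = 2.6000, f(x_8) = 45.697600, coefficient = 2
x_9 = 2.8000, f(x_9) = 61.465600, coefficient = 4
x_10 = 3.0000, f(x_10) = 81.000000, coefficient = 1

I ≈ (0.200000/3) × 726.006400 = 48.400427
Exact value: 48.400000
Error: 0.000427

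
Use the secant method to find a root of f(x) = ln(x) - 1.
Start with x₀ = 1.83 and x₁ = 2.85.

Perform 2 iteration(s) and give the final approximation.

f(x) = ln(x) - 1
x₀ = 1.83, x₁ = 2.85

Secant formula: x_{n+1} = x_n - f(x_n)(x_n - x_{n-1})/(f(x_n) - f(x_{n-1}))

Iteration 1:
  f(1.830000) = -0.395684
  f(2.850000) = 0.047319
  x_2 = 2.850000 - 0.047319×(2.850000 - 1.830000)/(0.047319 - (-0.395684))
       = 2.741050
Iteration 2:
  f(2.850000) = 0.047319
  f(2.741050) = 0.008341
  x_3 = 2.741050 - 0.008341×(2.741050 - 2.850000)/(0.008341 - 0.047319)
       = 2.717735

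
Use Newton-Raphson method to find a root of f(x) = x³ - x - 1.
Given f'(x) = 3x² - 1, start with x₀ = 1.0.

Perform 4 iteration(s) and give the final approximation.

f(x) = x³ - x - 1
f'(x) = 3x² - 1
x₀ = 1.0

Newton-Raphson formula: x_{n+1} = x_n - f(x_n)/f'(x_n)

Iteration 1:
  f(1.000000) = -1.000000
  f'(1.000000) = 2.000000
  x_1 = 1.000000 - (-1.000000)/2.000000 = 1.500000
Iteration 2:
  f(1.500000) = 0.875000
  f'(1.500000) = 5.750000
  x_2 = 1.500000 - 0.875000/5.750000 = 1.347826
Iteration 3:
  f(1.347826) = 0.100682
  f'(1.347826) = 4.449905
  x_3 = 1.347826 - 0.100682/4.449905 = 1.325200
Iteration 4:
  f(1.325200) = 0.002058
  f'(1.325200) = 4.268468
  x_4 = 1.325200 - 0.002058/4.268468 = 1.324718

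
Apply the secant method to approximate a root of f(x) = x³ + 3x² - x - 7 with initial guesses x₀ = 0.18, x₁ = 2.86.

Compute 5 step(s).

f(x) = x³ + 3x² - x - 7
x₀ = 0.18, x₁ = 2.86

Secant formula: x_{n+1} = x_n - f(x_n)(x_n - x_{n-1})/(f(x_n) - f(x_{n-1}))

Iteration 1:
  f(0.180000) = -7.076968
  f(2.860000) = 38.072456
  x_2 = 2.860000 - 38.072456×(2.860000 - 0.180000)/(38.072456 - (-7.076968))
       = 0.600078
Iteration 2:
  f(2.860000) = 38.072456
  f(0.600078) = -6.303713
  x_3 = 0.600078 - (-6.303713)×(0.600078 - 2.860000)/(-6.303713 - 38.072456)
       = 0.921104
Iteration 3:
  f(0.600078) = -6.303713
  f(0.921104) = -4.594313
  x_4 = 0.921104 - (-4.594313)×(0.921104 - 0.600078)/(-4.594313 - (-6.303713))
       = 1.783917
Iteration 4:
  f(0.921104) = -4.594313
  f(1.783917) = 6.440233
  x_5 = 1.783917 - 6.440233×(1.783917 - 0.921104)/(6.440233 - (-4.594313))
       = 1.280342
Iteration 5:
  f(1.783917) = 6.440233
  f(1.280342) = -1.263677
  x_6 = 1.280342 - (-1.263677)×(1.280342 - 1.783917)/(-1.263677 - 6.440233)
       = 1.362944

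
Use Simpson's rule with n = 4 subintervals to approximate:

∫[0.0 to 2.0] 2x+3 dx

f(x) = 2x+3
a = 0.0, b = 2.0, n = 4
h = (b - a)/n = 0.500000

Simpson's rule: (h/3)[f(x₀) + 4f(x₁) + 2f(x₂) + ... + f(xₙ)]

x_0 = 0.0000, f(x_0) = 3.000000, coefficient = 1
x_1 = 0.5000, f(x_1) = 4.000000, coefficient = 4
x_2 = 1.0000, f(x_2) = 5.000000, coefficient = 2
x_3 = 1.5000, f(x_3) = 6.000000, coefficient = 4
x_4 = 2.0000, f(x_4) = 7.000000, coefficient = 1

I ≈ (0.500000/3) × 60.000000 = 10.000000
Exact value: 10.000000
Error: 0.000000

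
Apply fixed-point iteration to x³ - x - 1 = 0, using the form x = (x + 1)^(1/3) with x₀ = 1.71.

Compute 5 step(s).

Equation: x³ - x - 1 = 0
Fixed-point form: x = (x + 1)^(1/3)
x₀ = 1.71

x_1 = g(1.710000) = 1.394194
x_2 = g(1.394194) = 1.337785
x_3 = g(1.337785) = 1.327195
x_4 = g(1.327195) = 1.325188
x_5 = g(1.325188) = 1.324807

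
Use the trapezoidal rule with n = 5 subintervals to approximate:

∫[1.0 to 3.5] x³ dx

f(x) = x³
a = 1.0, b = 3.5, n = 5
h = (b - a)/n = 0.500000

Trapezoidal rule: (h/2)[f(x₀) + 2f(x₁) + 2f(x₂) + ... + f(xₙ)]

x_0 = 1.0000, f(x_0) = 1.000000, coefficient = 1
x_1 = 1.5000, f(x_1) = 3.375000, coefficient = 2
x_2 = 2.0000, f(x_2) = 8.000000, coefficient = 2
x_3 = 2.5000, f(x_3) = 15.625000, coefficient = 2
x_4 = 3.0000, f(x_4) = 27.000000, coefficient = 2
x_5 = 3.5000, f(x_5) = 42.875000, coefficient = 1

I ≈ (0.500000/2) × 151.875000 = 37.968750
Exact value: 37.265625
Error: 0.703125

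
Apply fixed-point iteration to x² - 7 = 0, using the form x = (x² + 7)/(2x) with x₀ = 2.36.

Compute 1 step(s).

Equation: x² - 7 = 0
Fixed-point form: x = (x² + 7)/(2x)
x₀ = 2.36

x_1 = g(2.360000) = 2.663051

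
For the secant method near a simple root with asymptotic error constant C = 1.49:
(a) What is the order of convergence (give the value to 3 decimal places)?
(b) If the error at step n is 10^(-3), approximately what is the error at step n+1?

(a) Secant method has superlinear convergence with order φ = (1+√5)/2 ≈ 1.618.
    This means |e_{n+1}| ≈ C|e_n|^1.618.

(b) With |e_n| = 10^(-3) and C = 1.49:
    |e_{n+1}| ≈ 1.49 × (10^(-3))^1.618 = 1.49 × 10^(-4.85)

(a) ≈ 1.618 (golden ratio); (b) |e_{n+1}| ≈ 2.085e-05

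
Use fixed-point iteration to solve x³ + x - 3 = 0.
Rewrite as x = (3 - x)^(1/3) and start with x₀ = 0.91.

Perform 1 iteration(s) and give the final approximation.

Equation: x³ + x - 3 = 0
Fixed-point form: x = (3 - x)^(1/3)
x₀ = 0.91

x_1 = g(0.910000) = 1.278543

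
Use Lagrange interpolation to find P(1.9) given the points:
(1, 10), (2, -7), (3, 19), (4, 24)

Lagrange interpolation formula:
P(x) = Σ yᵢ × Lᵢ(x)
where Lᵢ(x) = Π_{j≠i} (x - xⱼ)/(xᵢ - xⱼ)

L_0(1.9) = (1.9 - 2)/(1 - 2) × (1.9 - 3)/(1 - 3) × (1.9 - 4)/(1 - 4) = 0.038500
L_1(1.9) = (1.9 - 1)/(2 - 1) × (1.9 - 3)/(2 - 3) × (1.9 - 4)/(2 - 4) = 1.039500
L_2(1.9) = (1.9 - 1)/(3 - 1) × (1.9 - 2)/(3 - 2) × (1.9 - 4)/(3 - 4) = -0.094500
L_3(1.9) = (1.9 - 1)/(4 - 1) × (1.9 - 2)/(4 - 2) × (1.9 - 3)/(4 - 3) = 0.016500

P(1.9) = 10×L_0(1.9) + (-7)×L_1(1.9) + 19×L_2(1.9) + 24×L_3(1.9)
P(1.9) = -8.291000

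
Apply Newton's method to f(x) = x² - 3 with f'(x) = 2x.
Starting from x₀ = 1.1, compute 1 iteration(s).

f(x) = x² - 3
f'(x) = 2x
x₀ = 1.1

Newton-Raphson formula: x_{n+1} = x_n - f(x_n)/f'(x_n)

Iteration 1:
  f(1.100000) = -1.790000
  f'(1.100000) = 2.200000
  x_1 = 1.100000 - (-1.790000)/2.200000 = 1.913636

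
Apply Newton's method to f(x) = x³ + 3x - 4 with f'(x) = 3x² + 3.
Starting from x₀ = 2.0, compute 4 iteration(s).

f(x) = x³ + 3x - 4
f'(x) = 3x² + 3
x₀ = 2.0

Newton-Raphson formula: x_{n+1} = x_n - f(x_n)/f'(x_n)

Iteration 1:
  f(2.000000) = 10.000000
  f'(2.000000) = 15.000000
  x_1 = 2.000000 - 10.000000/15.000000 = 1.333333
Iteration 2:
  f(1.333333) = 2.370370
  f'(1.333333) = 8.333333
  x_2 = 1.333333 - 2.370370/8.333333 = 1.048889
Iteration 3:
  f(1.048889) = 0.300621
  f'(1.048889) = 6.300504
  x_3 = 1.048889 - 0.300621/6.300504 = 1.001175
Iteration 4:
  f(1.001175) = 0.007055
  f'(1.001175) = 6.007055
  x_4 = 1.001175 - 0.007055/6.007055 = 1.000001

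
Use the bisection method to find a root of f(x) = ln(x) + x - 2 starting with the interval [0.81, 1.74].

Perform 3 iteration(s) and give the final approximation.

f(x) = ln(x) + x - 2
Initial interval: [0.81, 1.74]

Iteration 1:
  c_1 = (0.810000 + 1.740000)/2 = 1.275000
  f(c_1) = f(1.275000) = -0.482054
  f(a) × f(c) ≥ 0, new interval: [1.275000, 1.740000]
Iteration 2:
  c_2 = (1.275000 + 1.740000)/2 = 1.507500
  f(c_2) = f(1.507500) = -0.082047
  f(a) × f(c) ≥ 0, new interval: [1.507500, 1.740000]
Iteration 3:
  c_3 = (1.507500 + 1.740000)/2 = 1.623750
  f(c_3) = f(1.623750) = 0.108488
  f(a) × f(c) < 0, new interval: [1.507500, 1.623750]

After 3 iteration(s), the approximation is c_3 = 1.623750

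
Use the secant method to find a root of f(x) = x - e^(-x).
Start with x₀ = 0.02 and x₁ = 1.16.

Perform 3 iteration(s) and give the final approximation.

f(x) = x - e^(-x)
x₀ = 0.02, x₁ = 1.16

Secant formula: x_{n+1} = x_n - f(x_n)(x_n - x_{n-1})/(f(x_n) - f(x_{n-1}))

Iteration 1:
  f(0.020000) = -0.960199
  f(1.160000) = 0.846514
  x_2 = 1.160000 - 0.846514×(1.160000 - 0.020000)/(0.846514 - (-0.960199))
       = 0.625866
Iteration 2:
  f(1.160000) = 0.846514
  f(0.625866) = 0.091069
  x_3 = 0.625866 - 0.091069×(0.625866 - 1.160000)/(0.091069 - 0.846514)
       = 0.561477
Iteration 3:
  f(0.625866) = 0.091069
  f(0.561477) = -0.008889
  x_4 = 0.561477 - (-0.008889)×(0.561477 - 0.625866)/(-0.008889 - 0.091069)
       = 0.567203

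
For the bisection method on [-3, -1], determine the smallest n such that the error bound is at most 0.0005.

We need (b-a)/2^n ≤ 0.0005
(-1 - (-3))/2^n ≤ 0.0005
2/2^n ≤ 0.0005
2^n ≥ 4000
n ≥ log₂(4000) = 11.97
n ≥ 12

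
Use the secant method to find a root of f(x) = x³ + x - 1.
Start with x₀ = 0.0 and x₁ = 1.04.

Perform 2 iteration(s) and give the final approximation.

f(x) = x³ + x - 1
x₀ = 0.0, x₁ = 1.04

Secant formula: x_{n+1} = x_n - f(x_n)(x_n - x_{n-1})/(f(x_n) - f(x_{n-1}))

Iteration 1:
  f(0.000000) = -1.000000
  f(1.040000) = 1.164864
  x_2 = 1.040000 - 1.164864×(1.040000 - 0.000000)/(1.164864 - (-1.000000))
       = 0.480400
Iteration 2:
  f(1.040000) = 1.164864
  f(0.480400) = -0.408732
  x_3 = 0.480400 - (-0.408732)×(0.480400 - 1.040000)/(-0.408732 - 1.164864)
       = 0.625752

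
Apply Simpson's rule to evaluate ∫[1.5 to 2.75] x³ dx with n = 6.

f(x) = x³
a = 1.5, b = 2.75, n = 6
h = (b - a)/n = 0.208333

Simpson's rule: (h/3)[f(x₀) + 4f(x₁) + 2f(x₂) + ... + f(xₙ)]

x_0 = 1.5000, f(x_0) = 3.375000, coefficient = 1
x_1 = 1.7083, f(x_1) = 4.985605, coefficient = 4
x_2 = 1.9167, f(x_2) = 7.041088, coefficient = 2
x_3 = 2.1250, f(x_3) = 9.595703, coefficient = 4
x_4 = 2.3333, f(x_4) = 12.703704, coefficient = 2
x_5 = 2.5417, f(x_5) = 16.419343, coefficient = 4
x_6 = 2.7500, f(x_6) = 20.796875, coefficient = 1

I ≈ (0.208333/3) × 187.664062 = 13.032227
Exact value: 13.032227
Error: 0.000000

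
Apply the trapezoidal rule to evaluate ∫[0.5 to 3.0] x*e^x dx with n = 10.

f(x) = x*e^x
a = 0.5, b = 3.0, n = 10
h = (b - a)/n = 0.250000

Trapezoidal rule: (h/2)[f(x₀) + 2f(x₁) + 2f(x₂) + ... + f(xₙ)]

x_0 = 0.5000, f(x_0) = 0.824361, coefficient = 1
x_1 = 0.7500, f(x_1) = 1.587750, coefficient = 2
x_2 = 1.0000, f(x_2) = 2.718282, coefficient = 2
x_3 = 1.2500, f(x_3) = 4.362929, coefficient = 2
x_4 = 1.5000, f(x_4) = 6.722534, coefficient = 2
x_5 = 1.7500, f(x_5) = 10.070555, coefficient = 2
x_6 = 2.0000, f(x_6) = 14.778112, coefficient = 2
x_7 = 2.2500, f(x_7) = 21.347406, coefficient = 2
x_8 = 2.5000, f(x_8) = 30.456235, coefficient = 2
x_9 = 2.7500, f(x_9) = 43.017238, coefficient = 2
x_10 = 3.0000, f(x_10) = 60.256611, coefficient = 1

I ≈ (0.250000/2) × 331.203050 = 41.400381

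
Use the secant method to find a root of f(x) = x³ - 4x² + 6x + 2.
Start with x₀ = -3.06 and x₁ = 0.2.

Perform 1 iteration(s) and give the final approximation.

f(x) = x³ - 4x² + 6x + 2
x₀ = -3.06, x₁ = 0.2

Secant formula: x_{n+1} = x_n - f(x_n)(x_n - x_{n-1})/(f(x_n) - f(x_{n-1}))

Iteration 1:
  f(-3.060000) = -82.467016
  f(0.200000) = 3.048000
  x_2 = 0.200000 - 3.048000×(0.200000 - (-3.060000))/(3.048000 - (-82.467016))
       = 0.083804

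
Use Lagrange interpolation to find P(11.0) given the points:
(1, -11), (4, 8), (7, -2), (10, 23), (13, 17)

Lagrange interpolation formula:
P(x) = Σ yᵢ × Lᵢ(x)
where Lᵢ(x) = Π_{j≠i} (x - xⱼ)/(xᵢ - xⱼ)

L_0(11.0) = (11.0 - 4)/(1 - 4) × (11.0 - 7)/(1 - 7) × (11.0 - 10)/(1 - 10) × (11.0 - 13)/(1 - 13) = -0.028807
L_1(11.0) = (11.0 - 1)/(4 - 1) × (11.0 - 7)/(4 - 7) × (11.0 - 10)/(4 - 10) × (11.0 - 13)/(4 - 13) = 0.164609
L_2(11.0) = (11.0 - 1)/(7 - 1) × (11.0 - 4)/(7 - 4) × (11.0 - 10)/(7 - 10) × (11.0 - 13)/(7 - 13) = -0.432099
L_3(11.0) = (11.0 - 1)/(10 - 1) × (11.0 - 4)/(10 - 4) × (11.0 - 7)/(10 - 7) × (11.0 - 13)/(10 - 13) = 1.152263
L_4(11.0) = (11.0 - 1)/(13 - 1) × (11.0 - 4)/(13 - 4) × (11.0 - 7)/(13 - 7) × (11.0 - 10)/(13 - 10) = 0.144033

P(11.0) = (-11)×L_0(11.0) + 8×L_1(11.0) + (-2)×L_2(11.0) + 23×L_3(11.0) + 17×L_4(11.0)
P(11.0) = 31.448560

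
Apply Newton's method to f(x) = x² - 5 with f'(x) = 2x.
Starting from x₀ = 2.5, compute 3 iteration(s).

f(x) = x² - 5
f'(x) = 2x
x₀ = 2.5

Newton-Raphson formula: x_{n+1} = x_n - f(x_n)/f'(x_n)

Iteration 1:
  f(2.500000) = 1.250000
  f'(2.500000) = 5.000000
  x_1 = 2.500000 - 1.250000/5.000000 = 2.250000
Iteration 2:
  f(2.250000) = 0.062500
  f'(2.250000) = 4.500000
  x_2 = 2.250000 - 0.062500/4.500000 = 2.236111
Iteration 3:
  f(2.236111) = 0.000193
  f'(2.236111) = 4.472222
  x_3 = 2.236111 - 0.000193/4.472222 = 2.236068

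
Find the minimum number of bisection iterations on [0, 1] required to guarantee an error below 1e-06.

We need (b-a)/2^n ≤ 1e-06
(1 - 0)/2^n ≤ 1e-06
1/2^n ≤ 1e-06
2^n ≥ 1000000
n ≥ log₂(1000000) = 19.93
n ≥ 20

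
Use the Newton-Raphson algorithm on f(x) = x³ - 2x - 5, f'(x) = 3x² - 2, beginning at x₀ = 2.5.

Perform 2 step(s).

f(x) = x³ - 2x - 5
f'(x) = 3x² - 2
x₀ = 2.5

Newton-Raphson formula: x_{n+1} = x_n - f(x_n)/f'(x_n)

Iteration 1:
  f(2.500000) = 5.625000
  f'(2.500000) = 16.750000
  x_1 = 2.500000 - 5.625000/16.750000 = 2.164179
Iteration 2:
  f(2.164179) = 0.807945
  f'(2.164179) = 12.051014
  x_2 = 2.164179 - 0.807945/12.051014 = 2.097135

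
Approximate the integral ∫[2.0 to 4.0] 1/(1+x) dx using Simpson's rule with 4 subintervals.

f(x) = 1/(1+x)
a = 2.0, b = 4.0, n = 4
h = (b - a)/n = 0.500000

Simpson's rule: (h/3)[f(x₀) + 4f(x₁) + 2f(x₂) + ... + f(xₙ)]

x_0 = 2.0000, f(x_0) = 0.333333, coefficient = 1
x_1 = 2.5000, f(x_1) = 0.285714, coefficient = 4
x_2 = 3.0000, f(x_2) = 0.250000, coefficient = 2
x_3 = 3.5000, f(x_3) = 0.222222, coefficient = 4
x_4 = 4.0000, f(x_4) = 0.200000, coefficient = 1

I ≈ (0.500000/3) × 3.065079 = 0.510847
Exact value: 0.510826
Error: 0.000021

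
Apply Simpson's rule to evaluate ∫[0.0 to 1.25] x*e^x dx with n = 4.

f(x) = x*e^x
a = 0.0, b = 1.25, n = 4
h = (b - a)/n = 0.312500

Simpson's rule: (h/3)[f(x₀) + 4f(x₁) + 2f(x₂) + ... + f(xₙ)]

x_0 = 0.0000, f(x_0) = 0.000000, coefficient = 1
x_1 = 0.3125, f(x_1) = 0.427137, coefficient = 4
x_2 = 0.6250, f(x_2) = 1.167654, coefficient = 2
x_3 = 0.9375, f(x_3) = 2.393990, coefficient = 4
x_4 = 1.2500, f(x_4) = 4.362929, coefficient = 1

I ≈ (0.312500/3) × 17.982744 = 1.873203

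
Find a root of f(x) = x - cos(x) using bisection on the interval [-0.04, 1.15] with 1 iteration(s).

f(x) = x - cos(x)
Initial interval: [-0.04, 1.15]

Iteration 1:
  c_1 = (-0.040000 + 1.150000)/2 = 0.555000
  f(c_1) = f(0.555000) = -0.294900
  f(a) × f(c) ≥ 0, new interval: [0.555000, 1.150000]

After 1 iteration(s), the approximation is c_1 = 0.555000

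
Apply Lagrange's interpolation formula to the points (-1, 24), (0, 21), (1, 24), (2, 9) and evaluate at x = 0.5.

Lagrange interpolation formula:
P(x) = Σ yᵢ × Lᵢ(x)
where Lᵢ(x) = Π_{j≠i} (x - xⱼ)/(xᵢ - xⱼ)

L_0(0.5) = (0.5 - 0)/(-1 - 0) × (0.5 - 1)/(-1 - 1) × (0.5 - 2)/(-1 - 2) = -0.062500
L_1(0.5) = (0.5 - (-1))/(0 - (-1)) × (0.5 - 1)/(0 - 1) × (0.5 - 2)/(0 - 2) = 0.562500
L_2(0.5) = (0.5 - (-1))/(1 - (-1)) × (0.5 - 0)/(1 - 0) × (0.5 - 2)/(1 - 2) = 0.562500
L_3(0.5) = (0.5 - (-1))/(2 - (-1)) × (0.5 - 0)/(2 - 0) × (0.5 - 1)/(2 - 1) = -0.062500

P(0.5) = 24×L_0(0.5) + 21×L_1(0.5) + 24×L_2(0.5) + 9×L_3(0.5)
P(0.5) = 23.250000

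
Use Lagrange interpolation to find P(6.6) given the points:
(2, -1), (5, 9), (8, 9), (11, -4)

Lagrange interpolation formula:
P(x) = Σ yᵢ × Lᵢ(x)
where Lᵢ(x) = Π_{j≠i} (x - xⱼ)/(xᵢ - xⱼ)

L_0(6.6) = (6.6 - 5)/(2 - 5) × (6.6 - 8)/(2 - 8) × (6.6 - 11)/(2 - 11) = -0.060840
L_1(6.6) = (6.6 - 2)/(5 - 2) × (6.6 - 8)/(5 - 8) × (6.6 - 11)/(5 - 11) = 0.524741
L_2(6.6) = (6.6 - 2)/(8 - 2) × (6.6 - 5)/(8 - 5) × (6.6 - 11)/(8 - 11) = 0.599704
L_3(6.6) = (6.6 - 2)/(11 - 2) × (6.6 - 5)/(11 - 5) × (6.6 - 8)/(11 - 8) = -0.063605

P(6.6) = (-1)×L_0(6.6) + 9×L_1(6.6) + 9×L_2(6.6) + (-4)×L_3(6.6)
P(6.6) = 10.435259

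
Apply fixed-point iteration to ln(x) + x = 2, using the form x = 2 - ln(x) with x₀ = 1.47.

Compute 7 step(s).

Equation: ln(x) + x = 2
Fixed-point form: x = 2 - ln(x)
x₀ = 1.47

x_1 = g(1.470000) = 1.614738
x_2 = g(1.614738) = 1.520828
x_3 = g(1.520828) = 1.580745
x_4 = g(1.580745) = 1.542104
x_5 = g(1.542104) = 1.566853
x_6 = g(1.566853) = 1.550931
x_7 = g(1.550931) = 1.561145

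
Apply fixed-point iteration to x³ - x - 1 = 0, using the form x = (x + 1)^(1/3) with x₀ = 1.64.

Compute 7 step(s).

Equation: x³ - x - 1 = 0
Fixed-point form: x = (x + 1)^(1/3)
x₀ = 1.64

x_1 = g(1.640000) = 1.382085
x_2 = g(1.382085) = 1.335526
x_3 = g(1.335526) = 1.326768
x_4 = g(1.326768) = 1.325107
x_5 = g(1.325107) = 1.324792
x_6 = g(1.324792) = 1.324732
x_7 = g(1.324732) = 1.324721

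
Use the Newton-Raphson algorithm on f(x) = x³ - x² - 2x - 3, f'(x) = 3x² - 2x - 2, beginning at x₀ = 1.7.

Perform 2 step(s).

f(x) = x³ - x² - 2x - 3
f'(x) = 3x² - 2x - 2
x₀ = 1.7

Newton-Raphson formula: x_{n+1} = x_n - f(x_n)/f'(x_n)

Iteration 1:
  f(1.700000) = -4.377000
  f'(1.700000) = 3.270000
  x_1 = 1.700000 - (-4.377000)/3.270000 = 3.038532
Iteration 2:
  f(3.038532) = 9.744045
  f'(3.038532) = 19.620968
  x_2 = 3.038532 - 9.744045/19.620968 = 2.541918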